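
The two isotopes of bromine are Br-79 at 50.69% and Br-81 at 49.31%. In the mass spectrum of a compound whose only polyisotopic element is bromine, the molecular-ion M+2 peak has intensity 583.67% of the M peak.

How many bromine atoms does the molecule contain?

The M+2/M ratio from n Br atoms is n · q/p = n · 0.4931/0.5069.
n = 5.8367 × 0.5069/0.4931 = 6.00 ≈ 6

6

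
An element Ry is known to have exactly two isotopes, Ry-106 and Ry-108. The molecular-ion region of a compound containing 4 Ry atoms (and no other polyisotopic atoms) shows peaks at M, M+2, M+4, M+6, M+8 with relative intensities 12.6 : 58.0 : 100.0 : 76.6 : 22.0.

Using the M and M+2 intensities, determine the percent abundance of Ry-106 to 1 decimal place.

46.5%

If p is the fraction of Ry that is Ry-106, then I(M+2)/I(M) = [C(4,1)·p^3·(1−p)] / p^4 = 4·(1−p)/p = 58.0/12.6 = 4.6032
(1−p)/p = 4.6032/4 = 1.1508  ⇒  p = 1/(1 + 1.1508) = 0.4649
Ry-106: 46.5%, Ry-108: 53.5%.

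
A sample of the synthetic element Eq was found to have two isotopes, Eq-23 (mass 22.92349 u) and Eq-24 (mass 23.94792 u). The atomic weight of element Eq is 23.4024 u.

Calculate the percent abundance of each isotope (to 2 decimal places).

Writing the weighted mean with unknown fraction x of Eq-23:
22.92349·x + 23.94792·(1 − x) = 23.4024
(22.92349 − 23.94792)·x = 23.4024 − 23.94792
x = -0.54552 / -1.02443 = 0.53251 → 53.25% Eq-23, 46.75% Eq-24.

Eq-23: 53.25%, Eq-24: 46.75%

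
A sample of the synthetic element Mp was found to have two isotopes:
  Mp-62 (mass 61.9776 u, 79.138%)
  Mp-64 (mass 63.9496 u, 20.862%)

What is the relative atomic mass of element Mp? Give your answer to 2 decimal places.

62.39 u

Ar = Σ fᵢ·mᵢ = 0.79138 × 61.9776 + 0.20862 × 63.9496
= 49.04783 + 13.34117 = 62.38900 u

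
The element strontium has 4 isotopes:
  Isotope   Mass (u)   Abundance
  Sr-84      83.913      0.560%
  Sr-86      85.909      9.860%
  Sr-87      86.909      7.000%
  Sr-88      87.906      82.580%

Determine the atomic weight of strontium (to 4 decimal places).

87.6169 u

Average mass = Σ (abundance × isotope mass) = 0.00560 × 83.913 + 0.09860 × 85.909 + 0.07000 × 86.909 + 0.82580 × 87.906
= 0.46991 + 8.47063 + 6.08363 + 72.59277 = 87.61694 u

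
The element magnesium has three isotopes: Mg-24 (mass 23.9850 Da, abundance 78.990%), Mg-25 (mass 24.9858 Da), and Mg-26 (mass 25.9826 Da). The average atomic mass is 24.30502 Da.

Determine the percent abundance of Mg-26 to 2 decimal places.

11.01%

Let x and y be the fractions of Mg-25 and Mg-26. Then x + y = 1 − 0.78990 = 0.21010 and 24.9858x + 25.9826y = 24.30502 − 0.78990×23.9850 = 5.3592685.
Substituting: 24.9858x + 25.9826(0.21010 − x) = 5.3592685
(24.9858 − 25.9826)x = -0.09967576  ⇒  x = 0.10000, y = 0.11010
Mg-25: 10.00%, Mg-26: 11.01%.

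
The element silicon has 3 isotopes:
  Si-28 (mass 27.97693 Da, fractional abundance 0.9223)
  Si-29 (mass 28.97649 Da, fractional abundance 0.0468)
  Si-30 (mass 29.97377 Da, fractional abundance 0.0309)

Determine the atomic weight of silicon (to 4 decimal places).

28.0854 Da

Ar = Σ fᵢ·mᵢ = 0.9223 × 27.97693 + 0.0468 × 28.97649 + 0.0309 × 29.97377
= 25.803123 + 1.356100 + 0.926189 = 28.085412 Da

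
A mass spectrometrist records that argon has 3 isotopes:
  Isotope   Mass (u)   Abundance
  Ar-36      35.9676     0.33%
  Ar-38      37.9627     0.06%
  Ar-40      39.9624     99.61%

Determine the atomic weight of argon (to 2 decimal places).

39.95 u

Ar = Σ fᵢ·mᵢ = 0.0033 × 35.9676 + 0.0006 × 37.9627 + 0.9961 × 39.9624
= 0.11869 + 0.02278 + 39.80655 = 39.94802 u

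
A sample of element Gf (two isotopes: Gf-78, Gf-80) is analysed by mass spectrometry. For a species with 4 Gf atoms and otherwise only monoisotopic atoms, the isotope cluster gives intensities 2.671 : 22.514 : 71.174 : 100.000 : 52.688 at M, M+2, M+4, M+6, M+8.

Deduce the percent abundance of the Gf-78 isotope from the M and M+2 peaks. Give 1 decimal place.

32.2%

Write p for the Gf-78 fraction. I(M+2)/I(M) = [C(4,1)·p^3·(1−p)] / p^4 = 4·(1−p)/p = 22.514/2.671 = 8.4291
(1−p)/p = 8.4291/4 = 2.1073  ⇒  p = 1/(1 + 2.1073) = 0.3218
Gf-78: 32.2%, Gf-80: 67.8%.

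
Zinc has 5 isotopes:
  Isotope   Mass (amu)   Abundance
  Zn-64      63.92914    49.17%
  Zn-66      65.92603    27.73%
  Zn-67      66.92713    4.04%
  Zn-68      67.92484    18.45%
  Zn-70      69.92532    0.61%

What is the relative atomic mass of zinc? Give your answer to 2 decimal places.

Average mass = Σ (abundance × isotope mass) = 0.4917 × 63.92914 + 0.2773 × 65.92603 + 0.0404 × 66.92713 + 0.1845 × 67.92484 + 0.0061 × 69.92532
= 31.433958 + 18.281288 + 2.703856 + 12.532133 + 0.426544 = 65.377779 amu

65.38 amu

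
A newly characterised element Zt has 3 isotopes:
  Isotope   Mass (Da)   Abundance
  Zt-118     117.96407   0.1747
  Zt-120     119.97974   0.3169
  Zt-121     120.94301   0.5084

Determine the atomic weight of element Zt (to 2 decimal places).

The abundance-weighted mean is 0.1747 × 117.96407 + 0.3169 × 119.97974 + 0.5084 × 120.94301
= 20.608323 + 38.021580 + 61.487426 = 120.117329 Da

120.12 Da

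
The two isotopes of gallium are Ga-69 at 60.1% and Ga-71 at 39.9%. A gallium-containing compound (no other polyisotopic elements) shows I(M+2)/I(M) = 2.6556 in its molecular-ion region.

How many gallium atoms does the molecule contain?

4

For n independent Ga atoms, I(M+2)/I(M) = n · (abundance Ga-71) / (abundance Ga-69) = n · 0.399/0.601.
n = 2.6556 × 0.601/0.399 = 4.00 ≈ 4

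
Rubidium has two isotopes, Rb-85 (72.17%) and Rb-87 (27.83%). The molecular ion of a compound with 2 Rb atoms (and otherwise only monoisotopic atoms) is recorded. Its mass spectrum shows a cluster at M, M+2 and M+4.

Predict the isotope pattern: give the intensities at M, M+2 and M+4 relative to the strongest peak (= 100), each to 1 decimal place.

The 2 Rb atoms are independent, so intensities follow the terms of (0.7217 + 0.2783)^2.
P(M) = 0.7217^2 = 0.520851
P(M+2) = 2 × 0.7217^1 × 0.2783^1 = 0.401698
P(M+4) = 0.2783^2 = 0.077451
The M peak is largest (0.520851); scaling to 100 gives 100.0 : 77.1 : 14.9.

100.0 : 77.1 : 14.9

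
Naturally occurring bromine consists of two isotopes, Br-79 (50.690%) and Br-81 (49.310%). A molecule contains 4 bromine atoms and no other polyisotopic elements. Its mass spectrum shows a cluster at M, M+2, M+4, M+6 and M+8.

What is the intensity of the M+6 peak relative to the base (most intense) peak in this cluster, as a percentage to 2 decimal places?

Term probabilities: M 0.0660, M+2 0.2569, M+4 0.3749, M+6 0.2431, M+8 0.0591. Base peak = M+4.
P(M+4) = C(4,2) × 0.50690^2 × 0.49310^2 = 6 × 0.25694761 × 0.24314761 = 0.374857 (base)
P(M+6) = C(4,3) × 0.50690^1 × 0.49310^3 = 4 × 0.5069 × 0.11989609 = 0.243101
Relative intensity = 0.243101 / 0.374857 × 100 = 64.85

64.85%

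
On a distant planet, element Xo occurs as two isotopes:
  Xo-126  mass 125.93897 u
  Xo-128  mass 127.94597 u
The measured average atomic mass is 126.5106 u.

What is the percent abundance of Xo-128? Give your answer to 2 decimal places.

28.48%

Let x be the fractional abundance of Xo-126; then Xo-128 has abundance 1 − x.
125.93897·x + 127.94597·(1 − x) = 126.5106
(125.93897 − 127.94597)·x = 126.5106 − 127.94597
x = -1.43537 / -2.00700 = 0.71518 → 71.52% Xo-126, 28.48% Xo-128.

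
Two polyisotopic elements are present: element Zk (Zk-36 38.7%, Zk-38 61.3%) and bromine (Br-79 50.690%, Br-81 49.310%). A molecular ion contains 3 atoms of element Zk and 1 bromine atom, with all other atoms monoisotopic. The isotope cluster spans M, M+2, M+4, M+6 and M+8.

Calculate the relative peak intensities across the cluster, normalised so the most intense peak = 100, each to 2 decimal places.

Element Zk pattern (n=3): 0.0579606 : 0.27542519 : 0.43626781 : 0.2303464
Bromine pattern (n=1): 0.5069 : 0.4931
Convolve the two distributions (both contribute in 2-u steps):
  M: 0.0579606×0.5069 = 0.029380
  M+2: 0.0579606×0.4931 + 0.27542519×0.5069 = 0.168193
  M+4: 0.27542519×0.4931 + 0.43626781×0.5069 = 0.356956
  M+6: 0.43626781×0.4931 + 0.2303464×0.5069 = 0.331886
  M+8: 0.2303464×0.4931 = 0.113584
Scale to base peak (0.356956) = 100: 8.23 : 47.12 : 100.00 : 92.98 : 31.82

8.23 : 47.12 : 100.00 : 92.98 : 31.82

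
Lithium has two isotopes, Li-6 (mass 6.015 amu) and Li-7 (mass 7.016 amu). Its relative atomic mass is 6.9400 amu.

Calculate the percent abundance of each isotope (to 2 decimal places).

Li-6: 7.59%, Li-7: 92.41%

Let x be the fractional abundance of Li-6; then Li-7 has abundance 1 − x.
6.015·x + 7.016·(1 − x) = 6.9400
(6.015 − 7.016)·x = 6.9400 − 7.016
x = -0.0760 / -1.001 = 0.07592 → 7.59% Li-6, 92.41% Li-7.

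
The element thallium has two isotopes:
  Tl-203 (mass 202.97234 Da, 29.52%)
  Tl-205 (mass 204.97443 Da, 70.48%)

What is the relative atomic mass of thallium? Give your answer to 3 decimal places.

204.383 Da

Ar = Σ fᵢ·mᵢ = 0.2952 × 202.97234 + 0.7048 × 204.97443
= 59.917435 + 144.465978 = 204.383413 Da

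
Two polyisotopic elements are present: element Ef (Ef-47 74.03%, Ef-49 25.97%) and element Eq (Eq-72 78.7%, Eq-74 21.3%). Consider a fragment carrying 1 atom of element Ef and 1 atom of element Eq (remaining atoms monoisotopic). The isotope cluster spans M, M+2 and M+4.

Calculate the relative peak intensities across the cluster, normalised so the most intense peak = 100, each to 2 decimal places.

Element Ef pattern (n=1): 0.7403 : 0.2597
Element Eq pattern (n=1): 0.7870 : 0.2130
Convolve the two distributions (both contribute in 2-u steps):
  M: 0.7403×0.7870 = 0.582616
  M+2: 0.7403×0.2130 + 0.2597×0.7870 = 0.362068
  M+4: 0.2597×0.2130 = 0.055316
Scale to base peak (0.582616) = 100: 100.00 : 62.15 : 9.49

100.00 : 62.15 : 9.49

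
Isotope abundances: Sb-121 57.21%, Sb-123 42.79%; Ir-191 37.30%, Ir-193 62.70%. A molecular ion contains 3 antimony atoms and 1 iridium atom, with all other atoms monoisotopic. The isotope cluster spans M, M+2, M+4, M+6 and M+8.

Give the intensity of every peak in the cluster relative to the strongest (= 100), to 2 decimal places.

18.35 : 72.01 : 100.00 : 59.44 : 12.91

Antimony pattern (n=3): 0.18724742 : 0.42015297 : 0.3142518 : 0.07834781
Iridium pattern (n=1): 0.3730 : 0.6270
Convolve the two distributions (both contribute in 2-u steps):
  M: 0.18724742×0.3730 = 0.069843
  M+2: 0.18724742×0.6270 + 0.42015297×0.3730 = 0.274121
  M+4: 0.42015297×0.6270 + 0.3142518×0.3730 = 0.380652
  M+6: 0.3142518×0.6270 + 0.07834781×0.3730 = 0.226260
  M+8: 0.07834781×0.6270 = 0.049124
Scale to base peak (0.380652) = 100: 18.35 : 72.01 : 100.00 : 59.44 : 12.91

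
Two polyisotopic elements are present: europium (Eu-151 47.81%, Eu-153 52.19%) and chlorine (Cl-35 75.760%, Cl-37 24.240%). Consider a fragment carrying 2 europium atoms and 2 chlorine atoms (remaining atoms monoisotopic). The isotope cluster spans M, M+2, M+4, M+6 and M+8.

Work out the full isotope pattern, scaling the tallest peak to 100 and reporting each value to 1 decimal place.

Europium pattern (n=2): 0.22857961 : 0.49904078 : 0.27237961
Chlorine pattern (n=2): 0.57395776 : 0.36728448 : 0.05875776
Convolve the two distributions (both contribute in 2-u steps):
  M: 0.22857961×0.57395776 = 0.131195
  M+2: 0.22857961×0.36728448 + 0.49904078×0.57395776 = 0.370382
  M+4: 0.22857961×0.05875776 + 0.49904078×0.36728448 + 0.27237961×0.57395776 = 0.353055
  M+6: 0.49904078×0.05875776 + 0.27237961×0.36728448 = 0.129363
  M+8: 0.27237961×0.05875776 = 0.016004
Scale to base peak (0.370382) = 100: 35.4 : 100.0 : 95.3 : 34.9 : 4.3

35.4 : 100.0 : 95.3 : 34.9 : 4.3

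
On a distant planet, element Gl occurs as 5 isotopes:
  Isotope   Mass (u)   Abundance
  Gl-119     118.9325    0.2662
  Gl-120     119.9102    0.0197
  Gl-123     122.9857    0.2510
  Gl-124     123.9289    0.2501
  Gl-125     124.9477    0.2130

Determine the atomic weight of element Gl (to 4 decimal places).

122.5000 u

Weight each isotope mass by its fractional abundance: 0.2662 × 118.9325 + 0.0197 × 119.9102 + 0.2510 × 122.9857 + 0.2501 × 123.9289 + 0.2130 × 124.9477
= 31.65983 + 2.36223 + 30.86941 + 30.99462 + 26.61386 = 122.49995 u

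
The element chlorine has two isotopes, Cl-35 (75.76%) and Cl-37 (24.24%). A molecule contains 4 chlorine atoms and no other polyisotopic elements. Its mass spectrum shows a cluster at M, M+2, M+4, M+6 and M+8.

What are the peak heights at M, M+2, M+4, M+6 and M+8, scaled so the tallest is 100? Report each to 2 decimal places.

Expanding (0.7576 + 0.2424)^4:
P(M) = 0.7576^4 = 0.329428
P(M+2) = 4 × 0.7576^3 × 0.2424^1 = 0.421612
P(M+4) = 6 × 0.7576^2 × 0.2424^2 = 0.202347
P(M+6) = 4 × 0.7576^1 × 0.2424^3 = 0.043162
P(M+8) = 0.2424^4 = 0.003452
The M+2 peak is largest (0.421612); scaling to 100 gives 78.14 : 100.00 : 47.99 : 10.24 : 0.82.

78.14 : 100.00 : 47.99 : 10.24 : 0.82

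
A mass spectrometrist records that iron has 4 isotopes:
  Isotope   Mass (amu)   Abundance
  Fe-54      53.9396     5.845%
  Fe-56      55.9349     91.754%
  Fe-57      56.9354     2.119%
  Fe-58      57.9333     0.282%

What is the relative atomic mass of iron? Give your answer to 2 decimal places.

55.85 amu

Average mass = Σ (abundance × isotope mass) = 0.05845 × 53.9396 + 0.91754 × 55.9349 + 0.02119 × 56.9354 + 0.00282 × 57.9333
= 3.15277 + 51.32251 + 1.20646 + 0.16337 = 55.84511 amu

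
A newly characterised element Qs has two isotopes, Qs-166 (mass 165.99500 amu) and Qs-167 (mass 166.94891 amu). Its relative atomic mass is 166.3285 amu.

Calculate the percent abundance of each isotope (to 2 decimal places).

Writing the weighted mean with unknown fraction x of Qs-166:
165.99500·x + 166.94891·(1 − x) = 166.3285
(165.99500 − 166.94891)·x = 166.3285 − 166.94891
x = -0.62041 / -0.95391 = 0.65039 → 65.04% Qs-166, 34.96% Qs-167.

Qs-166: 65.04%, Qs-167: 34.96%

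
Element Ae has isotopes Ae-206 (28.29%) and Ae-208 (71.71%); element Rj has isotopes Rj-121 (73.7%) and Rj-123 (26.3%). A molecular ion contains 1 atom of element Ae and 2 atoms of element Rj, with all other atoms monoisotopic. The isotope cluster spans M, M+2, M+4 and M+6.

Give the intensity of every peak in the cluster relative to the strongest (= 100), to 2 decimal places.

Element Ae pattern (n=1): 0.2829 : 0.7171
Element Rj pattern (n=2): 0.543169 : 0.387662 : 0.069169
Convolve the two distributions (both contribute in 2-u steps):
  M: 0.2829×0.543169 = 0.153663
  M+2: 0.2829×0.387662 + 0.7171×0.543169 = 0.499176
  M+4: 0.2829×0.069169 + 0.7171×0.387662 = 0.297560
  M+6: 0.7171×0.069169 = 0.049601
Scale to base peak (0.499176) = 100: 30.78 : 100.00 : 59.61 : 9.94

30.78 : 100.00 : 59.61 : 9.94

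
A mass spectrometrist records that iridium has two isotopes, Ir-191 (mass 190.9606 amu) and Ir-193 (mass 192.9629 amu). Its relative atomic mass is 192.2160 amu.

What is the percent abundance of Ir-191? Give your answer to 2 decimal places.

37.30%

Writing the weighted mean with unknown fraction x of Ir-191:
190.9606·x + 192.9629·(1 − x) = 192.2160
(190.9606 − 192.9629)·x = 192.2160 − 192.9629
x = -0.7469 / -2.0023 = 0.37302 → 37.30% Ir-191, 62.70% Ir-193.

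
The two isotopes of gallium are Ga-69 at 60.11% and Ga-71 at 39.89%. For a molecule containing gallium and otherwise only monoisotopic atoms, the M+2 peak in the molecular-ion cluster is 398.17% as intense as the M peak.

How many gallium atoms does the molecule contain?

The M+2/M ratio from n Ga atoms is n · q/p = n · 0.3989/0.6011.
n = 3.9817 × 0.6011/0.3989 = 6.00 ≈ 6

6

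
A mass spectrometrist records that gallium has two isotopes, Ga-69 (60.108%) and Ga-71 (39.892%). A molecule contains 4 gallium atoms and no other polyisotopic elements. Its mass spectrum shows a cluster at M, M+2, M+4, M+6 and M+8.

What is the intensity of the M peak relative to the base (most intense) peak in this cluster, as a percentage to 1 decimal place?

37.7%

Binomial terms of (0.60108 + 0.39892)^4: M 0.1305, M+2 0.3465, M+4 0.3450, M+6 0.1526, M+8 0.0253 → M+2 is the base peak.
P(M+2) = C(4,1) × 0.60108^3 × 0.39892^1 = 4 × 0.2171685 × 0.39892 = 0.346531 (base)
P(M) = C(4,0) × 0.60108^4 × 0.39892^0 = 1 × 0.13053564 × 1.0000 = 0.130536
Relative intensity = 0.130536 / 0.346531 × 100 = 37.7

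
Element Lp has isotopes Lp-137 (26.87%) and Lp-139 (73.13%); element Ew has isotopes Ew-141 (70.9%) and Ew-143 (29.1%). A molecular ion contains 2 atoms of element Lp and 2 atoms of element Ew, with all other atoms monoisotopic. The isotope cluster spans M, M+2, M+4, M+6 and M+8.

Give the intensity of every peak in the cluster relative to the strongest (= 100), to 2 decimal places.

8.30 : 52.01 : 100.00 : 58.10 : 10.36

Element Lp pattern (n=2): 0.07219969 : 0.39300062 : 0.53479969
Element Ew pattern (n=2): 0.502681 : 0.412638 : 0.084681
Convolve the two distributions (both contribute in 2-u steps):
  M: 0.07219969×0.502681 = 0.036293
  M+2: 0.07219969×0.412638 + 0.39300062×0.502681 = 0.227346
  M+4: 0.07219969×0.084681 + 0.39300062×0.412638 + 0.53479969×0.502681 = 0.437115
  M+6: 0.39300062×0.084681 + 0.53479969×0.412638 = 0.253958
  M+8: 0.53479969×0.084681 = 0.045287
Scale to base peak (0.437115) = 100: 8.30 : 52.01 : 100.00 : 58.10 : 10.36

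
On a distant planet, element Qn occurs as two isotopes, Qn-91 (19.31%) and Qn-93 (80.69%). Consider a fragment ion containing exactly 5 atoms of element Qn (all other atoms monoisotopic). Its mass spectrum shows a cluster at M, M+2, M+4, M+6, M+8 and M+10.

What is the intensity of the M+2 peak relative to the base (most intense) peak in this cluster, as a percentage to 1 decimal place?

Binomial terms of (0.1931 + 0.8069)^5: M 0.0003, M+2 0.0056, M+4 0.0469, M+6 0.1959, M+8 0.4093, M+10 0.3421 → M+8 is the base peak.
P(M+8) = C(5,4) × 0.1931^1 × 0.8069^4 = 5 × 0.1931 × 0.42391508 = 0.409290 (base)
P(M+2) = C(5,1) × 0.1931^4 × 0.8069^1 = 5 × 0.00139037 × 0.8069 = 0.005609
Relative intensity = 0.005609 / 0.409290 × 100 = 1.4

1.4%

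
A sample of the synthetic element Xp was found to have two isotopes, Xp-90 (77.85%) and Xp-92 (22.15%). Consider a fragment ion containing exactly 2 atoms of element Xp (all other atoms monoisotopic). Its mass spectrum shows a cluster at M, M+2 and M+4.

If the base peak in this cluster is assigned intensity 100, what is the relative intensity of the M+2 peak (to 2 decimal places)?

Binomial terms of (0.7785 + 0.2215)^2: M 0.6061, M+2 0.3449, M+4 0.0491 → M is the base peak.
P(M) = C(2,0) × 0.7785^2 × 0.2215^0 = 1 × 0.60606225 × 1.0000 = 0.606062 (base)
P(M+2) = C(2,1) × 0.7785^1 × 0.2215^1 = 2 × 0.7785 × 0.2215 = 0.344876
Relative intensity = 0.344876 / 0.606062 × 100 = 56.90

56.90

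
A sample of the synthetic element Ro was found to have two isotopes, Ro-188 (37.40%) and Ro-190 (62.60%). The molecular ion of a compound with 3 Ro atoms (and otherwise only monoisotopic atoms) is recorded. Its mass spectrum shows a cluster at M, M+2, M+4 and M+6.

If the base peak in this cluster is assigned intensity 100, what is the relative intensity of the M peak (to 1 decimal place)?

11.9

Term probabilities: M 0.0523, M+2 0.2627, M+4 0.4397, M+6 0.2453. Base peak = M+4.
P(M+4) = C(3,2) × 0.3740^1 × 0.6260^2 = 3 × 0.3740 × 0.391876 = 0.439685 (base)
P(M) = C(3,0) × 0.3740^3 × 0.6260^0 = 1 × 0.05231362 × 1.0000 = 0.052314
Relative intensity = 0.052314 / 0.439685 × 100 = 11.9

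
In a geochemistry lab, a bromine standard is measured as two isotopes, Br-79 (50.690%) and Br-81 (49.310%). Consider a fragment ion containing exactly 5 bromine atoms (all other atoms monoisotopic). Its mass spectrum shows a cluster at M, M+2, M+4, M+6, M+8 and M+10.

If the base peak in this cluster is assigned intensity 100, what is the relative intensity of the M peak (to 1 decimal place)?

10.6

Binomial terms of (0.50690 + 0.49310)^5: M 0.0335, M+2 0.1628, M+4 0.3167, M+6 0.3081, M+8 0.1498, M+10 0.0292 → M+4 is the base peak.
P(M+4) = C(5,2) × 0.50690^3 × 0.49310^2 = 10 × 0.13024674 × 0.24314761 = 0.316692 (base)
P(M) = C(5,0) × 0.50690^5 × 0.49310^0 = 1 × 0.03346659 × 1.0000 = 0.033467
Relative intensity = 0.033467 / 0.316692 × 100 = 10.6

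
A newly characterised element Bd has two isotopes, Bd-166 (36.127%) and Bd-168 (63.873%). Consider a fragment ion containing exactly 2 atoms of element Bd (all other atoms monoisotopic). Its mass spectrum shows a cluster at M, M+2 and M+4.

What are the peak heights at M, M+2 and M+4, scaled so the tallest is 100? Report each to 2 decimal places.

The 2 Bd atoms are independent, so intensities follow the terms of (0.36127 + 0.63873)^2.
P(M) = 0.36127^2 = 0.130516
P(M+2) = 2 × 0.36127^1 × 0.63873^1 = 0.461508
P(M+4) = 0.63873^2 = 0.407976
The M+2 peak is largest (0.461508); scaling to 100 gives 28.28 : 100.00 : 88.40.

28.28 : 100.00 : 88.40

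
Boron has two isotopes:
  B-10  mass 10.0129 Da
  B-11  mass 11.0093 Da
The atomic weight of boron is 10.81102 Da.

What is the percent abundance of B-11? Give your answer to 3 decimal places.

With x = fraction of B-10 (so B-11 is 1 − x):
10.0129·x + 11.0093·(1 − x) = 10.81102
(10.0129 − 11.0093)·x = 10.81102 − 11.0093
x = -0.19828 / -0.9964 = 0.19900 → 19.900% B-10, 80.100% B-11.

80.100%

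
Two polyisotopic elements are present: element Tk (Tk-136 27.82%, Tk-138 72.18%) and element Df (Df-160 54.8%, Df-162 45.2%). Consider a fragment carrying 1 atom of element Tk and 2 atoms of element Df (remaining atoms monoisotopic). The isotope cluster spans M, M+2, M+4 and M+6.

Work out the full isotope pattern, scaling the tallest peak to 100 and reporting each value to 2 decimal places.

20.16 : 85.56 : 100.00 : 35.58

Element Tk pattern (n=1): 0.2782 : 0.7218
Element Df pattern (n=2): 0.300304 : 0.495392 : 0.204304
Convolve the two distributions (both contribute in 2-u steps):
  M: 0.2782×0.300304 = 0.083545
  M+2: 0.2782×0.495392 + 0.7218×0.300304 = 0.354577
  M+4: 0.2782×0.204304 + 0.7218×0.495392 = 0.414411
  M+6: 0.7218×0.204304 = 0.147467
Scale to base peak (0.414411) = 100: 20.16 : 85.56 : 100.00 : 35.58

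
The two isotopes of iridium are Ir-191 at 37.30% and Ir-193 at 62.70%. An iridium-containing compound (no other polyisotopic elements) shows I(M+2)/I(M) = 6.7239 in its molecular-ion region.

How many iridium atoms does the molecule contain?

For n independent Ir atoms, I(M+2)/I(M) = n · (abundance Ir-193) / (abundance Ir-191) = n · 0.6270/0.3730.
n = 6.7239 × 0.3730/0.6270 = 4.00 ≈ 4

4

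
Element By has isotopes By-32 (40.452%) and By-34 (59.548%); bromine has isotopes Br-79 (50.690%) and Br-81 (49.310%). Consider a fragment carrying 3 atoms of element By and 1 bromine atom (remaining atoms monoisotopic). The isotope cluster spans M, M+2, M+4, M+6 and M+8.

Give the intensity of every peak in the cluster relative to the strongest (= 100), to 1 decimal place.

Element By pattern (n=3): 0.06619421 : 0.29232666 : 0.43032404 : 0.21115508
Bromine pattern (n=1): 0.5069 : 0.4931
Convolve the two distributions (both contribute in 2-u steps):
  M: 0.06619421×0.5069 = 0.033554
  M+2: 0.06619421×0.4931 + 0.29232666×0.5069 = 0.180821
  M+4: 0.29232666×0.4931 + 0.43032404×0.5069 = 0.362278
  M+6: 0.43032404×0.4931 + 0.21115508×0.5069 = 0.319227
  M+8: 0.21115508×0.4931 = 0.104121
Scale to base peak (0.362278) = 100: 9.3 : 49.9 : 100.0 : 88.1 : 28.7

9.3 : 49.9 : 100.0 : 88.1 : 28.7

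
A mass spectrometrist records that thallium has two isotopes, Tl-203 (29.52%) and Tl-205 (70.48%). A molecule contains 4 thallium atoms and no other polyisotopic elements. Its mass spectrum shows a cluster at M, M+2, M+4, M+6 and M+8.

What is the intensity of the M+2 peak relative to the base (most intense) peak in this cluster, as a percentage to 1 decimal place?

17.5%

Binomial terms of (0.2952 + 0.7048)^4: M 0.0076, M+2 0.0725, M+4 0.2597, M+6 0.4134, M+8 0.2468 → M+6 is the base peak.
P(M+6) = C(4,3) × 0.2952^1 × 0.7048^3 = 4 × 0.2952 × 0.35010449 = 0.413403 (base)
P(M+2) = C(4,1) × 0.2952^3 × 0.7048^1 = 4 × 0.02572463 × 0.7048 = 0.072523
Relative intensity = 0.072523 / 0.413403 × 100 = 17.5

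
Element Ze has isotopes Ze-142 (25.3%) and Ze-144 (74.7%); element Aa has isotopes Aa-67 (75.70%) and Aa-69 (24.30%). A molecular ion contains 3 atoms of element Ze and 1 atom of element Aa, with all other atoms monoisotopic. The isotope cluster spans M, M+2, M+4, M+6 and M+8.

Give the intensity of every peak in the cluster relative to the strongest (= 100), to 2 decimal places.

Element Ze pattern (n=3): 0.01619428 : 0.14344417 : 0.42352883 : 0.41683272
Element Aa pattern (n=1): 0.7570 : 0.2430
Convolve the two distributions (both contribute in 2-u steps):
  M: 0.01619428×0.7570 = 0.012259
  M+2: 0.01619428×0.2430 + 0.14344417×0.7570 = 0.112522
  M+4: 0.14344417×0.2430 + 0.42352883×0.7570 = 0.355468
  M+6: 0.42352883×0.2430 + 0.41683272×0.7570 = 0.418460
  M+8: 0.41683272×0.2430 = 0.101290
Scale to base peak (0.418460) = 100: 2.93 : 26.89 : 84.95 : 100.00 : 24.21

2.93 : 26.89 : 84.95 : 100.00 : 24.21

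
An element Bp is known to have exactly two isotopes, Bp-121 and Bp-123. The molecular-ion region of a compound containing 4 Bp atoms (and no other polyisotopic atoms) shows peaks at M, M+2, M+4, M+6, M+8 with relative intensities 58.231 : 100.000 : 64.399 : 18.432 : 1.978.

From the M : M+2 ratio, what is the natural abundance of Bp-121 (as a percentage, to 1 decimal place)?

70.0%

If p is the fraction of Bp that is Bp-121, then I(M+2)/I(M) = [C(4,1)·p^3·(1−p)] / p^4 = 4·(1−p)/p = 100.000/58.231 = 1.7173
(1−p)/p = 1.7173/4 = 0.4293  ⇒  p = 1/(1 + 0.4293) = 0.6996
Bp-121: 70.0%, Bp-123: 30.0%.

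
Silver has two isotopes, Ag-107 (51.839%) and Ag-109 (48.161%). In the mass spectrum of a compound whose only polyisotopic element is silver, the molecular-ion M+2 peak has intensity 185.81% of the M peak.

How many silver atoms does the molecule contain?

2

For n independent Ag atoms, I(M+2)/I(M) = n · (abundance Ag-109) / (abundance Ag-107) = n · 0.48161/0.51839.
n = 1.8581 × 0.51839/0.48161 = 2.00 ≈ 2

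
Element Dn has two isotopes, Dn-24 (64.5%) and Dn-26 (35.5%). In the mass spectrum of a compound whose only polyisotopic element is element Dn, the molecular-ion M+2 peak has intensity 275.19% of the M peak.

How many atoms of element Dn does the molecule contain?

With n Dn atoms, P(M+2)/P(M) = C(n,1)·p^(n−1)q / p^n = n·q/p = n · 0.355/0.645.
n = 2.7519 × 0.645/0.355 = 5.00 ≈ 5

5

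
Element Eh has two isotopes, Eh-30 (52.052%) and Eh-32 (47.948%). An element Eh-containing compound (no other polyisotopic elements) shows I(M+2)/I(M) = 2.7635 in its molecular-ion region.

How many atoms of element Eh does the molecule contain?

For n independent Eh atoms, I(M+2)/I(M) = n · (abundance Eh-32) / (abundance Eh-30) = n · 0.47948/0.52052.
n = 2.7635 × 0.52052/0.47948 = 3.00 ≈ 3

3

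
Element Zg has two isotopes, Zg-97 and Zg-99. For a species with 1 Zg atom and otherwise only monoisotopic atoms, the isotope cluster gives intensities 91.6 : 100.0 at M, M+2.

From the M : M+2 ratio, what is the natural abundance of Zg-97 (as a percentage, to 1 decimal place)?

47.8%

If p is the fraction of Zg that is Zg-97, then I(M+2)/I(M) = [C(1,1)·p^0·(1−p)] / p^1 = 1·(1−p)/p = 100.0/91.6 = 1.0917
(1−p)/p = 1.0917/1 = 1.0917  ⇒  p = 1/(1 + 1.0917) = 0.4781
Zg-97: 47.8%, Zg-99: 52.2%.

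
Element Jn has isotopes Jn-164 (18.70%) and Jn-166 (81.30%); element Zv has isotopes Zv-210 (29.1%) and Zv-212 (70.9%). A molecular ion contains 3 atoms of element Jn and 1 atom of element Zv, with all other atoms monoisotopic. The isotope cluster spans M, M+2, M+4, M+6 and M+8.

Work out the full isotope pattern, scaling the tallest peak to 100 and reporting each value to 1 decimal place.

Element Jn pattern (n=3): 0.0065392 : 0.08528939 : 0.37080361 : 0.5373678
Element Zv pattern (n=1): 0.2910 : 0.7090
Convolve the two distributions (both contribute in 2-u steps):
  M: 0.0065392×0.2910 = 0.001903
  M+2: 0.0065392×0.7090 + 0.08528939×0.2910 = 0.029456
  M+4: 0.08528939×0.7090 + 0.37080361×0.2910 = 0.168374
  M+6: 0.37080361×0.7090 + 0.5373678×0.2910 = 0.419274
  M+8: 0.5373678×0.7090 = 0.380994
Scale to base peak (0.419274) = 100: 0.5 : 7.0 : 40.2 : 100.0 : 90.9

0.5 : 7.0 : 40.2 : 100.0 : 90.9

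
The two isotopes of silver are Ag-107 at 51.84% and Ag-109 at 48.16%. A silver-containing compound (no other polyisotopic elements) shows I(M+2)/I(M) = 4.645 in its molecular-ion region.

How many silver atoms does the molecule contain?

The M+2/M ratio from n Ag atoms is n · q/p = n · 0.4816/0.5184.
n = 4.645 × 0.5184/0.4816 = 5.00 ≈ 5

5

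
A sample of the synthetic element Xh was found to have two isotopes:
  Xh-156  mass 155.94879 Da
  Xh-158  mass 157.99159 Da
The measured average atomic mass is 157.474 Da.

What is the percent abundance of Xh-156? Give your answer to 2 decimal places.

25.34%

Writing the weighted mean with unknown fraction x of Xh-156:
155.94879·x + 157.99159·(1 − x) = 157.474
(155.94879 − 157.99159)·x = 157.474 − 157.99159
x = -0.51759 / -2.04280 = 0.25337 → 25.34% Xh-156, 74.66% Xh-158.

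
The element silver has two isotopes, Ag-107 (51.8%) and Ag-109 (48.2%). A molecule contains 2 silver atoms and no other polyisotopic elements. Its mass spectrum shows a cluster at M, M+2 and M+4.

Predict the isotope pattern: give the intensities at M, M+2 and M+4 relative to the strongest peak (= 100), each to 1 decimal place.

53.7 : 100.0 : 46.5

Expanding (0.518 + 0.482)^2:
P(M) = 0.518^2 = 0.268324
P(M+2) = 2 × 0.518^1 × 0.482^1 = 0.499352
P(M+4) = 0.482^2 = 0.232324
The M+2 peak is largest (0.499352); scaling to 100 gives 53.7 : 100.0 : 46.5.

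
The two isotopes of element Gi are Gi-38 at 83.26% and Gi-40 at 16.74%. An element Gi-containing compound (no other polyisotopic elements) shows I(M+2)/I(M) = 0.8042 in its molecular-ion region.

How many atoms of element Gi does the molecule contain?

4

For n independent Gi atoms, I(M+2)/I(M) = n · (abundance Gi-40) / (abundance Gi-38) = n · 0.1674/0.8326.
n = 0.8042 × 0.8326/0.1674 = 4.00 ≈ 4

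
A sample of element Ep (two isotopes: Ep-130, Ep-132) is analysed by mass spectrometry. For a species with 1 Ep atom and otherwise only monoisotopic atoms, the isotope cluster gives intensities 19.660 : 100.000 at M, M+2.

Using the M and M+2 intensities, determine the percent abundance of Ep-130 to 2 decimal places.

16.43%

If p is the fraction of Ep that is Ep-130, then I(M+2)/I(M) = [C(1,1)·p^0·(1−p)] / p^1 = 1·(1−p)/p = 100.000/19.660 = 5.0865
(1−p)/p = 5.0865/1 = 5.0865  ⇒  p = 1/(1 + 5.0865) = 0.1643
Ep-130: 16.43%, Ep-132: 83.57%.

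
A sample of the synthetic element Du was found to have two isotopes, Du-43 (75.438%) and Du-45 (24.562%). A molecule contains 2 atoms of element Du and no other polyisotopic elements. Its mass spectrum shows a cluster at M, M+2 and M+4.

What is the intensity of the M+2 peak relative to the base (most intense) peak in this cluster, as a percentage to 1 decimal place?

Term probabilities: M 0.5691, M+2 0.3706, M+4 0.0603. Base peak = M.
P(M) = C(2,0) × 0.75438^2 × 0.24562^0 = 1 × 0.56908918 × 1.0000 = 0.569089 (base)
P(M+2) = C(2,1) × 0.75438^1 × 0.24562^1 = 2 × 0.75438 × 0.24562 = 0.370582
Relative intensity = 0.370582 / 0.569089 × 100 = 65.1

65.1%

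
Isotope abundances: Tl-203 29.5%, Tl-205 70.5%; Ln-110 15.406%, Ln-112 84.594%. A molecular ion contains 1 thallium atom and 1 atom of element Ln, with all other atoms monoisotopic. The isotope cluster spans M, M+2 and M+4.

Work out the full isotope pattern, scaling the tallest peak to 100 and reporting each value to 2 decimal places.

7.62 : 60.06 : 100.00

Thallium pattern (n=1): 0.2950 : 0.7050
Element Ln pattern (n=1): 0.15406 : 0.84594
Convolve the two distributions (both contribute in 2-u steps):
  M: 0.2950×0.15406 = 0.045448
  M+2: 0.2950×0.84594 + 0.7050×0.15406 = 0.358165
  M+4: 0.7050×0.84594 = 0.596388
Scale to base peak (0.596388) = 100: 7.62 : 60.06 : 100.00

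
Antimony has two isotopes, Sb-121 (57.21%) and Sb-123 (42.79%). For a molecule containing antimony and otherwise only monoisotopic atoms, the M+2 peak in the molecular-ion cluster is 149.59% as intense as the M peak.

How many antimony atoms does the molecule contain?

For n independent Sb atoms, I(M+2)/I(M) = n · (abundance Sb-123) / (abundance Sb-121) = n · 0.4279/0.5721.
n = 1.4959 × 0.5721/0.4279 = 2.00 ≈ 2

2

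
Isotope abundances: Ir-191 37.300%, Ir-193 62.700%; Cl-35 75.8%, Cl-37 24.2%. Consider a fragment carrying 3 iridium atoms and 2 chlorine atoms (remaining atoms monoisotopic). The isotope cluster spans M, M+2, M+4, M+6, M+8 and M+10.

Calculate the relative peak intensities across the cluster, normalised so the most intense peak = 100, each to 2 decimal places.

Iridium pattern (n=3): 0.05189512 : 0.26170165 : 0.43991135 : 0.24649188
Chlorine pattern (n=2): 0.574564 : 0.366872 : 0.058564
Convolve the two distributions (both contribute in 2-u steps):
  M: 0.05189512×0.574564 = 0.029817
  M+2: 0.05189512×0.366872 + 0.26170165×0.574564 = 0.169403
  M+4: 0.05189512×0.058564 + 0.26170165×0.366872 + 0.43991135×0.574564 = 0.351807
  M+6: 0.26170165×0.058564 + 0.43991135×0.366872 + 0.24649188×0.574564 = 0.318343
  M+8: 0.43991135×0.058564 + 0.24649188×0.366872 = 0.116194
  M+10: 0.24649188×0.058564 = 0.014436
Scale to base peak (0.351807) = 100: 8.48 : 48.15 : 100.00 : 90.49 : 33.03 : 4.10

8.48 : 48.15 : 100.00 : 90.49 : 33.03 : 4.10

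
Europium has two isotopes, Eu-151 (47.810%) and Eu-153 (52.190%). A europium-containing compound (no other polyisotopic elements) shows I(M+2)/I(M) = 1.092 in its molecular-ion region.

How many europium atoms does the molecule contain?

1

For n independent Eu atoms, I(M+2)/I(M) = n · (abundance Eu-153) / (abundance Eu-151) = n · 0.52190/0.47810.
n = 1.092 × 0.47810/0.52190 = 1.00 ≈ 1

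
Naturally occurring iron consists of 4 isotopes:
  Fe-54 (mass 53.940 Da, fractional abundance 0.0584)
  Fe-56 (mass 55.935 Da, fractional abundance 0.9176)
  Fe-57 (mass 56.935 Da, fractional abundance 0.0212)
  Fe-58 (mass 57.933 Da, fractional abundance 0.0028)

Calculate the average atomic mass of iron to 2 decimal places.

55.85 Da

Average mass = Σ (abundance × isotope mass) = 0.0584 × 53.940 + 0.9176 × 55.935 + 0.0212 × 56.935 + 0.0028 × 57.933
= 3.1501 + 51.3260 + 1.2070 + 0.1622 = 55.8453 Da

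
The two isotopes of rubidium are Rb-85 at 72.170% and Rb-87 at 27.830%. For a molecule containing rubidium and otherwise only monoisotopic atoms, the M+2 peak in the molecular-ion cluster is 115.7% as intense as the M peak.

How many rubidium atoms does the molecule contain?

For n independent Rb atoms, I(M+2)/I(M) = n · (abundance Rb-87) / (abundance Rb-85) = n · 0.27830/0.72170.
n = 1.157 × 0.72170/0.27830 = 3.00 ≈ 3

3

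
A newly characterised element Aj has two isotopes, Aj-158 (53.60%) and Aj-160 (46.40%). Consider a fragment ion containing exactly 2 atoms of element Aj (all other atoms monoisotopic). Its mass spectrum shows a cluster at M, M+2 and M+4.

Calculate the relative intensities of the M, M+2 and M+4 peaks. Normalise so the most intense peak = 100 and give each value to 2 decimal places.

57.76 : 100.00 : 43.28

Expanding (0.5360 + 0.4640)^2:
P(M) = 0.5360^2 = 0.287296
P(M+2) = 2 × 0.5360^1 × 0.4640^1 = 0.497408
P(M+4) = 0.4640^2 = 0.215296
The M+2 peak is largest (0.497408); scaling to 100 gives 57.76 : 100.00 : 43.28.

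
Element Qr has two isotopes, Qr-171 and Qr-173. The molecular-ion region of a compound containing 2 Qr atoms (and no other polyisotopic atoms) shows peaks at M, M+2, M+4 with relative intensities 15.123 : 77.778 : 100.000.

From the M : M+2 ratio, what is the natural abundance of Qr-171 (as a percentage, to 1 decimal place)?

Let p = fractional abundance of Qr-171. I(M+2)/I(M) = [C(2,1)·p^1·(1−p)] / p^2 = 2·(1−p)/p = 77.778/15.123 = 5.1430
(1−p)/p = 5.1430/2 = 2.5715  ⇒  p = 1/(1 + 2.5715) = 0.2800
Qr-171: 28.0%, Qr-173: 72.0%.

28.0%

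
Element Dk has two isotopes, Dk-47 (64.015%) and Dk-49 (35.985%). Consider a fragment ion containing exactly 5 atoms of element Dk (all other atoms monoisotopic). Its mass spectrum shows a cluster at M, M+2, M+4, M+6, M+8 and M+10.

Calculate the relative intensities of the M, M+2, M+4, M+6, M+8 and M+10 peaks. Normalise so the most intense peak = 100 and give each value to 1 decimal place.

31.6 : 88.9 : 100.0 : 56.2 : 15.8 : 1.8

The 5 Dk atoms are independent, so intensities follow the terms of (0.64015 + 0.35985)^5.
P(M) = 0.64015^5 = 0.107500
P(M+2) = 5 × 0.64015^4 × 0.35985^1 = 0.302147
P(M+4) = 10 × 0.64015^3 × 0.35985^2 = 0.339694
P(M+6) = 10 × 0.64015^2 × 0.35985^3 = 0.190954
P(M+8) = 5 × 0.64015^1 × 0.35985^4 = 0.053671
P(M+10) = 0.35985^5 = 0.006034
The M+4 peak is largest (0.339694); scaling to 100 gives 31.6 : 88.9 : 100.0 : 56.2 : 15.8 : 1.8.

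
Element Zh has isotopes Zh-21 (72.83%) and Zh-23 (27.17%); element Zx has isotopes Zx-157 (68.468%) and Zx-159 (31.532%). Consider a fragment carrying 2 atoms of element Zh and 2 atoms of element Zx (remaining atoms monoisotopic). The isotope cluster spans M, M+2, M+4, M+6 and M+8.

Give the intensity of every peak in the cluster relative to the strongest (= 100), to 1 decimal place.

Element Zh pattern (n=2): 0.53042089 : 0.39575822 : 0.07382089
Element Zx pattern (n=2): 0.4687867 : 0.4317866 : 0.0994267
Convolve the two distributions (both contribute in 2-u steps):
  M: 0.53042089×0.4687867 = 0.248654
  M+2: 0.53042089×0.4317866 + 0.39575822×0.4687867 = 0.414555
  M+4: 0.53042089×0.0994267 + 0.39575822×0.4317866 + 0.07382089×0.4687867 = 0.258227
  M+6: 0.39575822×0.0994267 + 0.07382089×0.4317866 = 0.071224
  M+8: 0.07382089×0.0994267 = 0.007340
Scale to base peak (0.414555) = 100: 60.0 : 100.0 : 62.3 : 17.2 : 1.8

60.0 : 100.0 : 62.3 : 17.2 : 1.8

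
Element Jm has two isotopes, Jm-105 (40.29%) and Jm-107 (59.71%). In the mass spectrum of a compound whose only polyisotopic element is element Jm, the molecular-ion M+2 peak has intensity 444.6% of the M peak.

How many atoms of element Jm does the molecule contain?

3

The M+2/M ratio from n Jm atoms is n · q/p = n · 0.5971/0.4029.
n = 4.446 × 0.4029/0.5971 = 3.00 ≈ 3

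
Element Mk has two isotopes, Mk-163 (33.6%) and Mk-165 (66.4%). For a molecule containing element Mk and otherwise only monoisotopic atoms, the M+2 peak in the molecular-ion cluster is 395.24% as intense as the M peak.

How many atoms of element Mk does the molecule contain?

2

The M+2/M ratio from n Mk atoms is n · q/p = n · 0.664/0.336.
n = 3.9524 × 0.336/0.664 = 2.00 ≈ 2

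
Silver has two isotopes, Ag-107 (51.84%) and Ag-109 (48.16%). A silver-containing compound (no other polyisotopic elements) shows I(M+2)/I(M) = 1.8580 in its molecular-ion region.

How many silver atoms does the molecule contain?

The M+2/M ratio from n Ag atoms is n · q/p = n · 0.4816/0.5184.
n = 1.8580 × 0.5184/0.4816 = 2.00 ≈ 2

2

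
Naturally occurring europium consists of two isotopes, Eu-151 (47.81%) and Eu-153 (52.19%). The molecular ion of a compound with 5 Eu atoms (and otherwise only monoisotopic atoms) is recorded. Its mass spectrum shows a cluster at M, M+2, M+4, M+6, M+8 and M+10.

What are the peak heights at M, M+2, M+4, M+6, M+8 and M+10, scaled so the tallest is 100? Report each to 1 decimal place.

7.7 : 42.0 : 91.6 : 100.0 : 54.6 : 11.9

Expanding (0.4781 + 0.5219)^5:
P(M) = 0.4781^5 = 0.024980
P(M+2) = 5 × 0.4781^4 × 0.5219^1 = 0.136343
P(M+4) = 10 × 0.4781^3 × 0.5219^2 = 0.297667
P(M+6) = 10 × 0.4781^2 × 0.5219^3 = 0.324937
P(M+8) = 5 × 0.4781^1 × 0.5219^4 = 0.177353
P(M+10) = 0.5219^5 = 0.038720
The M+6 peak is largest (0.324937); scaling to 100 gives 7.7 : 42.0 : 91.6 : 100.0 : 54.6 : 11.9.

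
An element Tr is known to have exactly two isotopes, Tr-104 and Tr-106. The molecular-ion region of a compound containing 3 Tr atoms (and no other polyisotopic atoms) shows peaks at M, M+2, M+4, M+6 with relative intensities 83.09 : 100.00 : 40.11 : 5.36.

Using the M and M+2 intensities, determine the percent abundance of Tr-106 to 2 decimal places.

Let p = fractional abundance of Tr-104. I(M+2)/I(M) = [C(3,1)·p^2·(1−p)] / p^3 = 3·(1−p)/p = 100.00/83.09 = 1.2035
(1−p)/p = 1.2035/3 = 0.4012  ⇒  p = 1/(1 + 0.4012) = 0.7137
Tr-104: 71.37%, Tr-106: 28.63%.

28.63%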